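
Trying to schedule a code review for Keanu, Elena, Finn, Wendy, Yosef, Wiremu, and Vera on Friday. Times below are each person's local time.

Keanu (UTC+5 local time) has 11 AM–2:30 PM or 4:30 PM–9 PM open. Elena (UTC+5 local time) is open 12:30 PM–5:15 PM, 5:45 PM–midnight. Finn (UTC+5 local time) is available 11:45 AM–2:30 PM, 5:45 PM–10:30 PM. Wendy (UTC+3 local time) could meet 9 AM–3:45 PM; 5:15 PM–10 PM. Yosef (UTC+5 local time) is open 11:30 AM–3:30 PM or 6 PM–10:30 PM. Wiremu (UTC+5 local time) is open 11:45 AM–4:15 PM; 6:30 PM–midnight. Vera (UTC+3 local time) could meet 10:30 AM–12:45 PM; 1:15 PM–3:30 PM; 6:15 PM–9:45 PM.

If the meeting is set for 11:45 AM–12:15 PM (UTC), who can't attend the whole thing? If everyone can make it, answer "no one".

Keanu in UTC: 06:00-09:30, 11:30-16:00 (subtract 5h to convert from UTC+5).
Elena in UTC: 07:30-12:15, 12:45-19:00 (subtract 5h to convert from UTC+5).
Finn in UTC: 06:45-09:30, 12:45-17:30 (subtract 5h to convert from UTC+5).
Wendy in UTC: 06:00-12:45, 14:15-19:00 (subtract 3h to convert from UTC+3).
Yosef in UTC: 06:30-10:30, 13:00-17:30 (subtract 5h to convert from UTC+5).
Wiremu in UTC: 06:45-11:15, 13:30-19:00 (subtract 5h to convert from UTC+5).
Vera in UTC: 07:30-09:45, 10:15-12:30, 15:15-18:45 (subtract 3h to convert from UTC+3).
Keanu: free for 11:45-12:15. Elena: free for 11:45-12:15. Finn: not fully free for 11:45-12:15. Wendy: free for 11:45-12:15. Yosef: not fully free for 11:45-12:15. Wiremu: not fully free for 11:45-12:15. Vera: free for 11:45-12:15.

Finn, Wiremu, Yosef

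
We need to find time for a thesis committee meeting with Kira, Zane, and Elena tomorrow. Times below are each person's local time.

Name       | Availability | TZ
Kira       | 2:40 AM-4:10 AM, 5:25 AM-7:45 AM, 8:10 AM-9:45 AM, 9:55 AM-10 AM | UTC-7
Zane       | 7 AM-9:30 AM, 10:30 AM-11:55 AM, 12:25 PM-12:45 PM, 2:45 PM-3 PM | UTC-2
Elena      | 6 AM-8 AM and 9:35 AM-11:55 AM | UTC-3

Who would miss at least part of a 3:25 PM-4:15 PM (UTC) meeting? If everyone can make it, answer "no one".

Kira in UTC: 09:40-11:10, 12:25-14:45, 15:10-16:45, 16:55-17:00 (add 7h to convert from UTC-7).
Zane in UTC: 09:00-11:30, 12:30-13:55, 14:25-14:45, 16:45-17:00 (add 2h to convert from UTC-2).
Elena in UTC: 09:00-11:00, 12:35-14:55 (add 3h to convert from UTC-3).
Kira: free for 15:25-16:15. Zane: not fully free for 15:25-16:15. Elena: not fully free for 15:25-16:15.

Elena, Zane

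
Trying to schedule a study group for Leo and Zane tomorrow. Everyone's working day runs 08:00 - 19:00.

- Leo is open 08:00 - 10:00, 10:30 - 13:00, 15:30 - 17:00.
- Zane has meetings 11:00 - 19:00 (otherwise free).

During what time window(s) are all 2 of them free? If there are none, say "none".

Leo free: 08:00-10:00, 10:30-13:00, 15:30-17:00.
Zane free: 08:00-11:00 (invert busy blocks within the working day).
Leo ∩ Zane: 08:00-10:00, 10:30-11:00.
Those are the intersection windows.

08:00-10:00, 10:30-11:00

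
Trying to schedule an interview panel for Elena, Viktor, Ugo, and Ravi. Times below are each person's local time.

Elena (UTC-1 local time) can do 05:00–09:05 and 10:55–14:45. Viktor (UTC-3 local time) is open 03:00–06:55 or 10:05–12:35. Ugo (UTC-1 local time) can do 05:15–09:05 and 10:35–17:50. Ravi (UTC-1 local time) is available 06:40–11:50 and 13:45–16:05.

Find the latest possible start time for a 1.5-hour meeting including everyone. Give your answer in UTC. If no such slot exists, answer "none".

08:25

Elena in UTC: 06:00-10:05, 11:55-15:45 (add 1h to convert from UTC-1).
Viktor in UTC: 06:00-09:55, 13:05-15:35 (add 3h to convert from UTC-3).
Ugo in UTC: 06:15-10:05, 11:35-18:50 (add 1h to convert from UTC-1).
Ravi in UTC: 07:40-12:50, 14:45-17:05 (add 1h to convert from UTC-1).
Elena ∩ Viktor: 06:00-09:55, 13:05-15:35.
Elena ∩ Viktor ∩ Ugo: 06:15-09:55, 13:05-15:35.
Elena ∩ Viktor ∩ Ugo ∩ Ravi: 07:40-09:55, 14:45-15:35.
The last common window of at least 90 minutes is 07:40-09:55; a 90-minute meeting can start as late as 08:25 and still end by 09:55.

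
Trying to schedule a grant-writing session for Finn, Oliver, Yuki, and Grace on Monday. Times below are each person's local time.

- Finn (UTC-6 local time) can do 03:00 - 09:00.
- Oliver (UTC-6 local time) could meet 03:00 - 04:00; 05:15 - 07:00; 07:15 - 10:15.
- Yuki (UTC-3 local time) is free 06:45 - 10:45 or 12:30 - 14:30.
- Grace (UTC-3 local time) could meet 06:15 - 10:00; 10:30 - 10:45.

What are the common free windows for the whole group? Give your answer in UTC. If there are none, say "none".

09:45-10:00, 11:15-13:00, 13:30-13:45

Finn in UTC: 09:00-15:00 (add 6h to convert from UTC-6).
Oliver in UTC: 09:00-10:00, 11:15-13:00, 13:15-16:15 (add 6h to convert from UTC-6).
Yuki in UTC: 09:45-13:45, 15:30-17:30 (add 3h to convert from UTC-3).
Grace in UTC: 09:15-13:00, 13:30-13:45 (add 3h to convert from UTC-3).
Finn ∩ Oliver: 09:00-10:00, 11:15-13:00, 13:15-15:00.
Finn ∩ Oliver ∩ Yuki: 09:45-10:00, 11:15-13:00, 13:15-13:45.
Finn ∩ Oliver ∩ Yuki ∩ Grace: 09:45-10:00, 11:15-13:00, 13:30-13:45.
Those are the intersection windows.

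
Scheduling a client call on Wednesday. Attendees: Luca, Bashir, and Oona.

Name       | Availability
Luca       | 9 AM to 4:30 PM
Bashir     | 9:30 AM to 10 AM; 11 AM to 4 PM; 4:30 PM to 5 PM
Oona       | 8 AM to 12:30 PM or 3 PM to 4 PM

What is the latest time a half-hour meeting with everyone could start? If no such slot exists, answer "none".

15:30

Luca ∩ Bashir: 09:30-10:00, 11:00-16:00.
Luca ∩ Bashir ∩ Oona: 09:30-10:00, 11:00-12:30, 15:00-16:00.
The last common window of at least 30 minutes is 15:00-16:00; a 30-minute meeting can start as late as 15:30 and still end by 16:00.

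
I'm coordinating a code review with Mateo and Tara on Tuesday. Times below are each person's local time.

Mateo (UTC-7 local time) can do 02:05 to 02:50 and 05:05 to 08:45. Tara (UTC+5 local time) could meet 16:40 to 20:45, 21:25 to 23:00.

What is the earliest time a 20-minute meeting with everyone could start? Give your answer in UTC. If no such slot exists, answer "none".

12:05

Mateo in UTC: 09:05-09:50, 12:05-15:45 (add 7h to convert from UTC-7).
Tara in UTC: 11:40-15:45, 16:25-18:00 (subtract 5h to convert from UTC+5).
Mateo ∩ Tara: 12:05-15:45.
The first common window of at least 20 minutes is 12:05-15:45, so the earliest start is 12:05.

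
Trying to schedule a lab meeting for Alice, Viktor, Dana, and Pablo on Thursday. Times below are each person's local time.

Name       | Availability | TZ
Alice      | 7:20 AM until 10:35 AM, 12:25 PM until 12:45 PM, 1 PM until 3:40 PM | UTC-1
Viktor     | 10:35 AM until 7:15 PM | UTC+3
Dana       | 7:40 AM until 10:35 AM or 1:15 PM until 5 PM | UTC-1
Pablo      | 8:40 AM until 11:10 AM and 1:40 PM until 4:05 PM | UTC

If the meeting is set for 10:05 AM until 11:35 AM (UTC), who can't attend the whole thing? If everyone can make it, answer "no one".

Alice in UTC: 08:20-11:35, 13:25-13:45, 14:00-16:40 (add 1h to convert from UTC-1).
Viktor in UTC: 07:35-16:15 (subtract 3h to convert from UTC+3).
Dana in UTC: 08:40-11:35, 14:15-18:00 (add 1h to convert from UTC-1).
Pablo in UTC: 08:40-11:10, 13:40-16:05.
Alice: free for 10:05-11:35. Viktor: free for 10:05-11:35. Dana: free for 10:05-11:35. Pablo: not fully free for 10:05-11:35.

Pablo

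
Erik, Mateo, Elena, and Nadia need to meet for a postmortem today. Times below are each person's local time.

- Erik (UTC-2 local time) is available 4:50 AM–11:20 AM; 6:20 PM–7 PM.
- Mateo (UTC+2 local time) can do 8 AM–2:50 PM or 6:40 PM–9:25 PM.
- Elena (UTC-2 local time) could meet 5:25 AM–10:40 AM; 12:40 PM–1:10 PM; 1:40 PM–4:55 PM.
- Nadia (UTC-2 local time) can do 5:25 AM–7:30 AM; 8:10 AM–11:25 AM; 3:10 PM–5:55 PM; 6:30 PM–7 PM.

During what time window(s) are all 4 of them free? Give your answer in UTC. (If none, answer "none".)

07:25-09:30, 10:10-12:40

Erik in UTC: 06:50-13:20, 20:20-21:00 (add 2h to convert from UTC-2).
Mateo in UTC: 06:00-12:50, 16:40-19:25 (subtract 2h to convert from UTC+2).
Elena in UTC: 07:25-12:40, 14:40-15:10, 15:40-18:55 (add 2h to convert from UTC-2).
Nadia in UTC: 07:25-09:30, 10:10-13:25, 17:10-19:55, 20:30-21:00 (add 2h to convert from UTC-2).
Erik ∩ Mateo: 06:50-12:50.
Erik ∩ Mateo ∩ Elena: 07:25-12:40.
Erik ∩ Mateo ∩ Elena ∩ Nadia: 07:25-09:30, 10:10-12:40.
So the common availability across everyone is 07:25-09:30, 10:10-12:40.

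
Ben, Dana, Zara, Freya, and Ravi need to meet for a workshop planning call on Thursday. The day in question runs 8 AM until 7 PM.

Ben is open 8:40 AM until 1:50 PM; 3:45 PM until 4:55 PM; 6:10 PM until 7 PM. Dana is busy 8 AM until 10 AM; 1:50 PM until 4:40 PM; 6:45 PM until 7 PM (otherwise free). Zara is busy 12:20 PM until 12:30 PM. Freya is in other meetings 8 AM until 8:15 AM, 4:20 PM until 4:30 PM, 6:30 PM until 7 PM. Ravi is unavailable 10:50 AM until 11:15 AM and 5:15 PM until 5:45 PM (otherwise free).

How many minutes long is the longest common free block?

80

Ben free: 08:40-13:50, 15:45-16:55, 18:10-19:00.
Dana free: 10:00-13:50, 16:40-18:45 (invert busy blocks within the working day).
Zara free: 08:00-12:20, 12:30-19:00 (invert busy blocks within the working day).
Freya free: 08:15-16:20, 16:30-18:30 (invert busy blocks within the working day).
Ravi free: 08:00-10:50, 11:15-17:15, 17:45-19:00 (invert busy blocks within the working day).
Ben ∩ Dana: 10:00-13:50, 16:40-16:55, 18:10-18:45.
Ben ∩ Dana ∩ Zara: 10:00-12:20, 12:30-13:50, 16:40-16:55, 18:10-18:45.
Ben ∩ Dana ∩ Zara ∩ Freya: 10:00-12:20, 12:30-13:50, 16:40-16:55, 18:10-18:30.
Ben ∩ Dana ∩ Zara ∩ Freya ∩ Ravi: 10:00-10:50, 11:15-12:20, 12:30-13:50, 16:40-16:55, 18:10-18:30.
Those are the intersection windows.
The longest is 12:30-13:50 at 80 minutes.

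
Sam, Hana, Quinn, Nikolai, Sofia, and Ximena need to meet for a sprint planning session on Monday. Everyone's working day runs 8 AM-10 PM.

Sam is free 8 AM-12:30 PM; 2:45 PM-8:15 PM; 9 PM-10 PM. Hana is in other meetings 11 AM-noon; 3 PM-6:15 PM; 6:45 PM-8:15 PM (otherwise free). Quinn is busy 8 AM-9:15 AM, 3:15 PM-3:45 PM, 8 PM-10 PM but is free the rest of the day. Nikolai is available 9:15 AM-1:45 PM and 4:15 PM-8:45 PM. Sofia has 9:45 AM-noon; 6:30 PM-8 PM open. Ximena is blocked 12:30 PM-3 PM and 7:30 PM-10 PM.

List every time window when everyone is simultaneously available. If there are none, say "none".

Sam free: 08:00-12:30, 14:45-20:15, 21:00-22:00.
Hana free: 08:00-11:00, 12:00-15:00, 18:15-18:45, 20:15-22:00 (invert busy blocks within the working day).
Quinn free: 09:15-15:15, 15:45-20:00 (invert busy blocks within the working day).
Nikolai free: 09:15-13:45, 16:15-20:45.
Sofia free: 09:45-12:00, 18:30-20:00.
Ximena free: 08:00-12:30, 15:00-19:30 (invert busy blocks within the working day).
Sam ∩ Hana: 08:00-11:00, 12:00-12:30, 14:45-15:00, 18:15-18:45, 21:00-22:00.
Sam ∩ Hana ∩ Quinn: 09:15-11:00, 12:00-12:30, 14:45-15:00, 18:15-18:45.
Sam ∩ Hana ∩ Quinn ∩ Nikolai: 09:15-11:00, 12:00-12:30, 18:15-18:45.
Sam ∩ Hana ∩ Quinn ∩ Nikolai ∩ Sofia: 09:45-11:00, 18:30-18:45.
Sam ∩ Hana ∩ Quinn ∩ Nikolai ∩ Sofia ∩ Ximena: 09:45-11:00, 18:30-18:45.
So the common availability across everyone is 09:45-11:00, 18:30-18:45.

09:45-11:00, 18:30-18:45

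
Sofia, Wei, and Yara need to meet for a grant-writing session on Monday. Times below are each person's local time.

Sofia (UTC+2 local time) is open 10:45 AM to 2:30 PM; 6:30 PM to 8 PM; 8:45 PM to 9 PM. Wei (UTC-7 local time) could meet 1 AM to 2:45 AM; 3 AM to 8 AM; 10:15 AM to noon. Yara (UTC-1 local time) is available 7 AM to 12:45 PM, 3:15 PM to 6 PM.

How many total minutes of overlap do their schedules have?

Sofia in UTC: 08:45-12:30, 16:30-18:00, 18:45-19:00 (subtract 2h to convert from UTC+2).
Wei in UTC: 08:00-09:45, 10:00-15:00, 17:15-19:00 (add 7h to convert from UTC-7).
Yara in UTC: 08:00-13:45, 16:15-19:00 (add 1h to convert from UTC-1).
Sofia ∩ Wei: 08:45-09:45, 10:00-12:30, 17:15-18:00, 18:45-19:00.
Sofia ∩ Wei ∩ Yara: 08:45-09:45, 10:00-12:30, 17:15-18:00, 18:45-19:00.
Summing the common windows: 60 + 150 + 45 + 15 = 270 minutes.

270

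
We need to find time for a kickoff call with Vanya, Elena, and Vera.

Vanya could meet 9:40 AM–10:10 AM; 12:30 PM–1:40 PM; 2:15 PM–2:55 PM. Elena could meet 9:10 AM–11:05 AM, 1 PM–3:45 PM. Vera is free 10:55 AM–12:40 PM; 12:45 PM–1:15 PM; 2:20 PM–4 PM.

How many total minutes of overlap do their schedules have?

50

Vanya ∩ Elena: 09:40-10:10, 13:00-13:40, 14:15-14:55.
Vanya ∩ Elena ∩ Vera: 13:00-13:15, 14:20-14:55.
Summing the common windows: 15 + 35 = 50 minutes.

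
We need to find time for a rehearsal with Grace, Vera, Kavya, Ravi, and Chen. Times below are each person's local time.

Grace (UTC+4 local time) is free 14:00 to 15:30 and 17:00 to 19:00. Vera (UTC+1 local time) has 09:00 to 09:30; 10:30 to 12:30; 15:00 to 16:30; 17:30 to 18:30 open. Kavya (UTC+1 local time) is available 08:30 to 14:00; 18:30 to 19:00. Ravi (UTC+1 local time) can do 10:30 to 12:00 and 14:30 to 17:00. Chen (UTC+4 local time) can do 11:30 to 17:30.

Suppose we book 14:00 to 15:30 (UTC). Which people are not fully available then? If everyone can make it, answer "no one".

Chen, Grace, Kavya

Grace in UTC: 10:00-11:30, 13:00-15:00 (subtract 4h to convert from UTC+4).
Vera in UTC: 08:00-08:30, 09:30-11:30, 14:00-15:30, 16:30-17:30 (subtract 1h to convert from UTC+1).
Kavya in UTC: 07:30-13:00, 17:30-18:00 (subtract 1h to convert from UTC+1).
Ravi in UTC: 09:30-11:00, 13:30-16:00 (subtract 1h to convert from UTC+1).
Chen in UTC: 07:30-13:30 (subtract 4h to convert from UTC+4).
Grace: not fully free for 14:00-15:30. Vera: free for 14:00-15:30. Kavya: not fully free for 14:00-15:30. Ravi: free for 14:00-15:30. Chen: not fully free for 14:00-15:30.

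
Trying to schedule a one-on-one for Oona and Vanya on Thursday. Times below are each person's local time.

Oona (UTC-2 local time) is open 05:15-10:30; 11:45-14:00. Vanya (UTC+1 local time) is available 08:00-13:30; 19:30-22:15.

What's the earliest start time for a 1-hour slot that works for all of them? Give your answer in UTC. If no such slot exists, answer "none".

07:15

Oona in UTC: 07:15-12:30, 13:45-16:00 (add 2h to convert from UTC-2).
Vanya in UTC: 07:00-12:30, 18:30-21:15 (subtract 1h to convert from UTC+1).
Oona ∩ Vanya: 07:15-12:30.
The first common window of at least 60 minutes is 07:15-12:30, so the earliest start is 07:15.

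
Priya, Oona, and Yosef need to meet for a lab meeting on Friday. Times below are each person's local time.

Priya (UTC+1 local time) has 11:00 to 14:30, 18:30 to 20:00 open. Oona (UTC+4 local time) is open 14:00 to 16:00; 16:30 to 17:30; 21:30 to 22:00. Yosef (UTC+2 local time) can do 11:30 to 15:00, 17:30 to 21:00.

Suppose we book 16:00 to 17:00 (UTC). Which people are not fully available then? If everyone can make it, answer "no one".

Priya in UTC: 10:00-13:30, 17:30-19:00 (subtract 1h to convert from UTC+1).
Oona in UTC: 10:00-12:00, 12:30-13:30, 17:30-18:00 (subtract 4h to convert from UTC+4).
Yosef in UTC: 09:30-13:00, 15:30-19:00 (subtract 2h to convert from UTC+2).
Priya: not fully free for 16:00-17:00. Oona: not fully free for 16:00-17:00. Yosef: free for 16:00-17:00.

Oona, Priya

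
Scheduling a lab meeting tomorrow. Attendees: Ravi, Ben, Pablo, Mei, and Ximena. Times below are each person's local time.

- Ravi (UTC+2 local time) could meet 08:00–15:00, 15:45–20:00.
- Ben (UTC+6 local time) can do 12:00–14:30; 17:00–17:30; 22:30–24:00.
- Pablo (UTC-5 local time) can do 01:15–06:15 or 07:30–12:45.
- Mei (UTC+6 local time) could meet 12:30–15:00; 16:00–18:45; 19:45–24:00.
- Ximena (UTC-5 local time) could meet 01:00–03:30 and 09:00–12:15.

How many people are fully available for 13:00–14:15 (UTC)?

Ravi in UTC: 06:00-13:00, 13:45-18:00 (subtract 2h to convert from UTC+2).
Ben in UTC: 06:00-08:30, 11:00-11:30, 16:30-18:00 (subtract 6h to convert from UTC+6).
Pablo in UTC: 06:15-11:15, 12:30-17:45 (add 5h to convert from UTC-5).
Mei in UTC: 06:30-09:00, 10:00-12:45, 13:45-18:00 (subtract 6h to convert from UTC+6).
Ximena in UTC: 06:00-08:30, 14:00-17:15 (add 5h to convert from UTC-5).
Pablo can make the full 13:00-14:15 slot — that's 1.

1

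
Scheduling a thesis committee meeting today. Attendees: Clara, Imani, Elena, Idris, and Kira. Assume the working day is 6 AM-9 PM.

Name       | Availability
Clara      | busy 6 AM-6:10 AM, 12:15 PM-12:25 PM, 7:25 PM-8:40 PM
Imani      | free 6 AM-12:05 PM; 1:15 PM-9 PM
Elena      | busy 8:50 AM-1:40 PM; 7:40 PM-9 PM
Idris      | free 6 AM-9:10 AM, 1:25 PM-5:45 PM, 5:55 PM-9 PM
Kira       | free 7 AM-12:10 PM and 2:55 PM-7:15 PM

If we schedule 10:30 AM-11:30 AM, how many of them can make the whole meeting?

3

Clara free: 06:10-12:15, 12:25-19:25, 20:40-21:00 (invert busy blocks within the working day).
Imani free: 06:00-12:05, 13:15-21:00.
Elena free: 06:00-08:50, 13:40-19:40 (invert busy blocks within the working day).
Idris free: 06:00-09:10, 13:25-17:45, 17:55-21:00.
Kira free: 07:00-12:10, 14:55-19:15.
Clara, Imani, and Kira can make the full 10:30-11:30 slot — that's 3.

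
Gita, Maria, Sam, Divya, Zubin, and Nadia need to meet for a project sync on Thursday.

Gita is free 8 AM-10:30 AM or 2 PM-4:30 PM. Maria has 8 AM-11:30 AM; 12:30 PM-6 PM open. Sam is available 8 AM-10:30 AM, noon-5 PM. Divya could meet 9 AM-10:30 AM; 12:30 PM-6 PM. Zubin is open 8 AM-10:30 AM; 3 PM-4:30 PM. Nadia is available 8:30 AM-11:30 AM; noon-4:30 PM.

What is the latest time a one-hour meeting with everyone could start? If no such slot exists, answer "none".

15:30

Gita ∩ Maria: 08:00-10:30, 14:00-16:30.
Gita ∩ Maria ∩ Sam: 08:00-10:30, 14:00-16:30.
Gita ∩ Maria ∩ Sam ∩ Divya: 09:00-10:30, 14:00-16:30.
Gita ∩ Maria ∩ Sam ∩ Divya ∩ Zubin: 09:00-10:30, 15:00-16:30.
Gita ∩ Maria ∩ Sam ∩ Divya ∩ Zubin ∩ Nadia: 09:00-10:30, 15:00-16:30.
The last common window of at least 60 minutes is 15:00-16:30; a 60-minute meeting can start as late as 15:30 and still end by 16:30.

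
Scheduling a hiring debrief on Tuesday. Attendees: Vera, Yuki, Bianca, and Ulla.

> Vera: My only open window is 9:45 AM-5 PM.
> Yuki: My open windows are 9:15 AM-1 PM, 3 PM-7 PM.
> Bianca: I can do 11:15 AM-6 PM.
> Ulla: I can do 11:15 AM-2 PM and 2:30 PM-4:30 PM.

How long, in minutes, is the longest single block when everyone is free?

105

Vera ∩ Yuki: 09:45-13:00, 15:00-17:00.
Vera ∩ Yuki ∩ Bianca: 11:15-13:00, 15:00-17:00.
Vera ∩ Yuki ∩ Bianca ∩ Ulla: 11:15-13:00, 15:00-16:30.
The longest is 11:15-13:00 at 105 minutes.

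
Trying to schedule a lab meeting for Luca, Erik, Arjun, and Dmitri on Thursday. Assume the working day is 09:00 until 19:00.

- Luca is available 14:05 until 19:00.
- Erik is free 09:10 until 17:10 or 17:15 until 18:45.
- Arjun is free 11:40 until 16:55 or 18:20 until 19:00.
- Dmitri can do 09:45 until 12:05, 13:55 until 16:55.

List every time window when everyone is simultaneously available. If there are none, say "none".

Luca ∩ Erik: 14:05-17:10, 17:15-18:45.
Luca ∩ Erik ∩ Arjun: 14:05-16:55, 18:20-18:45.
Luca ∩ Erik ∩ Arjun ∩ Dmitri: 14:05-16:55.

14:05-16:55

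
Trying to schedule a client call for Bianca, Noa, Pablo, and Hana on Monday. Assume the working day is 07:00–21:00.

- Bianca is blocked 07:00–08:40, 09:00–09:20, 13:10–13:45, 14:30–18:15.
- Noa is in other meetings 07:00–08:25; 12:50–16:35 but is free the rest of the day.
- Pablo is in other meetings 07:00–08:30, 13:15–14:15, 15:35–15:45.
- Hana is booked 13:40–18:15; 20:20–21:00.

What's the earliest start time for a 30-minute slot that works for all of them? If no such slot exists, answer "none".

Bianca free: 08:40-09:00, 09:20-13:10, 13:45-14:30, 18:15-21:00 (invert busy blocks within the working day).
Noa free: 08:25-12:50, 16:35-21:00 (invert busy blocks within the working day).
Pablo free: 08:30-13:15, 14:15-15:35, 15:45-21:00 (invert busy blocks within the working day).
Hana free: 07:00-13:40, 18:15-20:20 (invert busy blocks within the working day).
Bianca ∩ Noa: 08:40-09:00, 09:20-12:50, 18:15-21:00.
Bianca ∩ Noa ∩ Pablo: 08:40-09:00, 09:20-12:50, 18:15-21:00.
Bianca ∩ Noa ∩ Pablo ∩ Hana: 08:40-09:00, 09:20-12:50, 18:15-20:20.
Those are the intersection windows.
The first common window of at least 30 minutes is 09:20-12:50, so the earliest start is 09:20.

09:20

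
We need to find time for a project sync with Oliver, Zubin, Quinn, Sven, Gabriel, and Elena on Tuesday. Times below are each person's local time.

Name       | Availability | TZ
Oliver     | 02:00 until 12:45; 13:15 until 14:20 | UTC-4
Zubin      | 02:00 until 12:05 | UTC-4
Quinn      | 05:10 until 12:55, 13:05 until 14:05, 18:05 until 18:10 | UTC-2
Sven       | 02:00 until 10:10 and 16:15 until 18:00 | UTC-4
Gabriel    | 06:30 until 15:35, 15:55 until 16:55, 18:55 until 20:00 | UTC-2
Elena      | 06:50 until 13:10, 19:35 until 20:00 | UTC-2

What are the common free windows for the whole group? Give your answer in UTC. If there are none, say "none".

Oliver in UTC: 06:00-16:45, 17:15-18:20 (add 4h to convert from UTC-4).
Zubin in UTC: 06:00-16:05 (add 4h to convert from UTC-4).
Quinn in UTC: 07:10-14:55, 15:05-16:05, 20:05-20:10 (add 2h to convert from UTC-2).
Sven in UTC: 06:00-14:10, 20:15-22:00 (add 4h to convert from UTC-4).
Gabriel in UTC: 08:30-17:35, 17:55-18:55, 20:55-22:00 (add 2h to convert from UTC-2).
Elena in UTC: 08:50-15:10, 21:35-22:00 (add 2h to convert from UTC-2).
Oliver ∩ Zubin: 06:00-16:05.
Oliver ∩ Zubin ∩ Quinn: 07:10-14:55, 15:05-16:05.
Oliver ∩ Zubin ∩ Quinn ∩ Sven: 07:10-14:10.
Oliver ∩ Zubin ∩ Quinn ∩ Sven ∩ Gabriel: 08:30-14:10.
Oliver ∩ Zubin ∩ Quinn ∩ Sven ∩ Gabriel ∩ Elena: 08:50-14:10.

08:50-14:10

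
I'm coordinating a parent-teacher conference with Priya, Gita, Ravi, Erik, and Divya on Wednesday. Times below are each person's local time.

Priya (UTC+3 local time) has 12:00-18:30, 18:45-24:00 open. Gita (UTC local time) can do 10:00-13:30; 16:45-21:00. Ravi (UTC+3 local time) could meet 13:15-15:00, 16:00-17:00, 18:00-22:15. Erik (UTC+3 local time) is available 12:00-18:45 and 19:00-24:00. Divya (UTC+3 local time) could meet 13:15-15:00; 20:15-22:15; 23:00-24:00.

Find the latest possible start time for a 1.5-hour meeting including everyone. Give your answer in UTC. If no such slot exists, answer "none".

Priya in UTC: 09:00-15:30, 15:45-21:00 (subtract 3h to convert from UTC+3).
Gita in UTC: 10:00-13:30, 16:45-21:00.
Ravi in UTC: 10:15-12:00, 13:00-14:00, 15:00-19:15 (subtract 3h to convert from UTC+3).
Erik in UTC: 09:00-15:45, 16:00-21:00 (subtract 3h to convert from UTC+3).
Divya in UTC: 10:15-12:00, 17:15-19:15, 20:00-21:00 (subtract 3h to convert from UTC+3).
Priya ∩ Gita: 10:00-13:30, 16:45-21:00.
Priya ∩ Gita ∩ Ravi: 10:15-12:00, 13:00-13:30, 16:45-19:15.
Priya ∩ Gita ∩ Ravi ∩ Erik: 10:15-12:00, 13:00-13:30, 16:45-19:15.
Priya ∩ Gita ∩ Ravi ∩ Erik ∩ Divya: 10:15-12:00, 17:15-19:15.
The last common window of at least 90 minutes is 17:15-19:15; a 90-minute meeting can start as late as 17:45 and still end by 19:15.

17:45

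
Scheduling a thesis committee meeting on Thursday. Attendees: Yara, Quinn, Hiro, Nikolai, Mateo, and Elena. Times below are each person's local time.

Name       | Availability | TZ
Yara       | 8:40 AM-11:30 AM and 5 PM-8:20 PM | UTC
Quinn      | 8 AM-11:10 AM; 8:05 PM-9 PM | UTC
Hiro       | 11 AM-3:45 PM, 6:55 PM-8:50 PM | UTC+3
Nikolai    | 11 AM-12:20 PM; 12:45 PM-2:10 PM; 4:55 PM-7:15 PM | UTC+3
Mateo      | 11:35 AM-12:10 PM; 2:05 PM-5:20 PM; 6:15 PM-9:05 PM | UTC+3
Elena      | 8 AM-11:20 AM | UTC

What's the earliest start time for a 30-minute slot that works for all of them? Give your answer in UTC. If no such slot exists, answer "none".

08:40

Yara in UTC: 08:40-11:30, 17:00-20:20.
Quinn in UTC: 08:00-11:10, 20:05-21:00.
Hiro in UTC: 08:00-12:45, 15:55-17:50 (subtract 3h to convert from UTC+3).
Nikolai in UTC: 08:00-09:20, 09:45-11:10, 13:55-16:15 (subtract 3h to convert from UTC+3).
Mateo in UTC: 08:35-09:10, 11:05-14:20, 15:15-18:05 (subtract 3h to convert from UTC+3).
Elena in UTC: 08:00-11:20.
Yara ∩ Quinn: 08:40-11:10, 20:05-20:20.
Yara ∩ Quinn ∩ Hiro: 08:40-11:10.
Yara ∩ Quinn ∩ Hiro ∩ Nikolai: 08:40-09:20, 09:45-11:10.
Yara ∩ Quinn ∩ Hiro ∩ Nikolai ∩ Mateo: 08:40-09:10, 11:05-11:10.
Yara ∩ Quinn ∩ Hiro ∩ Nikolai ∩ Mateo ∩ Elena: 08:40-09:10, 11:05-11:10.
Those are the intersection windows.
The first common window of at least 30 minutes is 08:40-09:10, so the earliest start is 08:40.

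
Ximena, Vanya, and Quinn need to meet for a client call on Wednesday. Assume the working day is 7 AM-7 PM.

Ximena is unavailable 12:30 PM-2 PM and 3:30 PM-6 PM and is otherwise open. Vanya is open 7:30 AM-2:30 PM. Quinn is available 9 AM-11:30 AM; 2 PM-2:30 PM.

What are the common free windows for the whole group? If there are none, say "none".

09:00-11:30, 14:00-14:30

Ximena free: 07:00-12:30, 14:00-15:30, 18:00-19:00 (invert busy blocks within the working day).
Vanya free: 07:30-14:30.
Quinn free: 09:00-11:30, 14:00-14:30.
Ximena ∩ Vanya: 07:30-12:30, 14:00-14:30.
Ximena ∩ Vanya ∩ Quinn: 09:00-11:30, 14:00-14:30.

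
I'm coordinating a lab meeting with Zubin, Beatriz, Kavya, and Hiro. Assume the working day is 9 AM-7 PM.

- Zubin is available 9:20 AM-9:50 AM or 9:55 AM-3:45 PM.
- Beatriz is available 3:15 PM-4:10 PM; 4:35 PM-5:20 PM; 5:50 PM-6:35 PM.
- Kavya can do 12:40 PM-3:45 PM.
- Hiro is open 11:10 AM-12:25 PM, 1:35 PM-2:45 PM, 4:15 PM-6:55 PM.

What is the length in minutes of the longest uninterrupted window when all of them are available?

0

Zubin ∩ Beatriz: 15:15-15:45.
Zubin ∩ Beatriz ∩ Kavya: 15:15-15:45.
Zubin ∩ Beatriz ∩ Kavya ∩ Hiro: ∅.
There is no time when everyone is free.
No common window exists, so the longest block is 0 minutes.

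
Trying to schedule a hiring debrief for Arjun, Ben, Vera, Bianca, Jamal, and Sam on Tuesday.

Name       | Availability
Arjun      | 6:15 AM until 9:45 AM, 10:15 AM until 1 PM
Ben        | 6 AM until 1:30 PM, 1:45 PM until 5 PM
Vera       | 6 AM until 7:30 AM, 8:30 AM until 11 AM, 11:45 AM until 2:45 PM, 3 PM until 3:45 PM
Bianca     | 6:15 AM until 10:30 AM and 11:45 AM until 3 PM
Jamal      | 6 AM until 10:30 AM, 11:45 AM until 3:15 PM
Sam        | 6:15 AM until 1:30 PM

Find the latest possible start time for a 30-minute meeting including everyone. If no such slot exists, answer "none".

Arjun ∩ Ben: 06:15-09:45, 10:15-13:00.
Arjun ∩ Ben ∩ Vera: 06:15-07:30, 08:30-09:45, 10:15-11:00, 11:45-13:00.
Arjun ∩ Ben ∩ Vera ∩ Bianca: 06:15-07:30, 08:30-09:45, 10:15-10:30, 11:45-13:00.
Arjun ∩ Ben ∩ Vera ∩ Bianca ∩ Jamal: 06:15-07:30, 08:30-09:45, 10:15-10:30, 11:45-13:00.
Arjun ∩ Ben ∩ Vera ∩ Bianca ∩ Jamal ∩ Sam: 06:15-07:30, 08:30-09:45, 10:15-10:30, 11:45-13:00.
The last common window of at least 30 minutes is 11:45-13:00; a 30-minute meeting can start as late as 12:30 and still end by 13:00.

12:30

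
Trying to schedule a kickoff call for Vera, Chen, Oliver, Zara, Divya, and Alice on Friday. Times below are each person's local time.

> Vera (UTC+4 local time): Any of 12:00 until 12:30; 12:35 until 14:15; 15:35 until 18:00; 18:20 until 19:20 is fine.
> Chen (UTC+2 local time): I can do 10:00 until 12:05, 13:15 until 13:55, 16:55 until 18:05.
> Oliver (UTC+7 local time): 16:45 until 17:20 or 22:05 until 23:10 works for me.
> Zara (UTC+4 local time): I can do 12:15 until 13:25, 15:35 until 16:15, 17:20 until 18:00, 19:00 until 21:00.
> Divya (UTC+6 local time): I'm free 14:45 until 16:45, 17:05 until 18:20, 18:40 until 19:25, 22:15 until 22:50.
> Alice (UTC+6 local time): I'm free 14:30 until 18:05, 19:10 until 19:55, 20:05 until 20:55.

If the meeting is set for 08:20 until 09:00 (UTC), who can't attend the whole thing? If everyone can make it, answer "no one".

Vera in UTC: 08:00-08:30, 08:35-10:15, 11:35-14:00, 14:20-15:20 (subtract 4h to convert from UTC+4).
Chen in UTC: 08:00-10:05, 11:15-11:55, 14:55-16:05 (subtract 2h to convert from UTC+2).
Oliver in UTC: 09:45-10:20, 15:05-16:10 (subtract 7h to convert from UTC+7).
Zara in UTC: 08:15-09:25, 11:35-12:15, 13:20-14:00, 15:00-17:00 (subtract 4h to convert from UTC+4).
Divya in UTC: 08:45-10:45, 11:05-12:20, 12:40-13:25, 16:15-16:50 (subtract 6h to convert from UTC+6).
Alice in UTC: 08:30-12:05, 13:10-13:55, 14:05-14:55 (subtract 6h to convert from UTC+6).
Vera: not fully free for 08:20-09:00. Chen: free for 08:20-09:00. Oliver: not fully free for 08:20-09:00. Zara: free for 08:20-09:00. Divya: not fully free for 08:20-09:00. Alice: not fully free for 08:20-09:00.

Alice, Divya, Oliver, Vera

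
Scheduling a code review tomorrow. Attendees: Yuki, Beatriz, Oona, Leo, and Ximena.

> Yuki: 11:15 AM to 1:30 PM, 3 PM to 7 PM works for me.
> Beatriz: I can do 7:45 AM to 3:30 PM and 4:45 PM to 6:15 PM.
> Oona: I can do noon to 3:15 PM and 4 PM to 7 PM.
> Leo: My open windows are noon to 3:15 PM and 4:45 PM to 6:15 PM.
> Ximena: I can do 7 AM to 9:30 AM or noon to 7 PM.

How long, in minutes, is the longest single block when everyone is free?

90

Yuki ∩ Beatriz: 11:15-13:30, 15:00-15:30, 16:45-18:15.
Yuki ∩ Beatriz ∩ Oona: 12:00-13:30, 15:00-15:15, 16:45-18:15.
Yuki ∩ Beatriz ∩ Oona ∩ Leo: 12:00-13:30, 15:00-15:15, 16:45-18:15.
Yuki ∩ Beatriz ∩ Oona ∩ Leo ∩ Ximena: 12:00-13:30, 15:00-15:15, 16:45-18:15.
So the common availability across everyone is 12:00-13:30, 15:00-15:15, 16:45-18:15.
The longest is 12:00-13:30 at 90 minutes.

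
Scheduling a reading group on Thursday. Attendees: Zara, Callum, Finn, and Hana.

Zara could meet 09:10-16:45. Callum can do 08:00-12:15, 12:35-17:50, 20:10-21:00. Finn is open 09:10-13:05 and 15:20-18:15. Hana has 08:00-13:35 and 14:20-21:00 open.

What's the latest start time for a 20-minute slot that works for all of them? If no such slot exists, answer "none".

16:25

Zara ∩ Callum: 09:10-12:15, 12:35-16:45.
Zara ∩ Callum ∩ Finn: 09:10-12:15, 12:35-13:05, 15:20-16:45.
Zara ∩ Callum ∩ Finn ∩ Hana: 09:10-12:15, 12:35-13:05, 15:20-16:45.
So the common availability across everyone is 09:10-12:15, 12:35-13:05, 15:20-16:45.
The last common window of at least 20 minutes is 15:20-16:45; a 20-minute meeting can start as late as 16:25 and still end by 16:45.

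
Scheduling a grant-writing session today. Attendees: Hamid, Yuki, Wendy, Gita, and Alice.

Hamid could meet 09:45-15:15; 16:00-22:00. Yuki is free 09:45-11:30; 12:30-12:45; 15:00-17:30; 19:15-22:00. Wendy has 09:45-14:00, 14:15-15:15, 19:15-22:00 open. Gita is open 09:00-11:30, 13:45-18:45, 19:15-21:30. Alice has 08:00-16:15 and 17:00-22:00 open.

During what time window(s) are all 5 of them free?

Hamid ∩ Yuki: 09:45-11:30, 12:30-12:45, 15:00-15:15, 16:00-17:30, 19:15-22:00.
Hamid ∩ Yuki ∩ Wendy: 09:45-11:30, 12:30-12:45, 15:00-15:15, 19:15-22:00.
Hamid ∩ Yuki ∩ Wendy ∩ Gita: 09:45-11:30, 15:00-15:15, 19:15-21:30.
Hamid ∩ Yuki ∩ Wendy ∩ Gita ∩ Alice: 09:45-11:30, 15:00-15:15, 19:15-21:30.

09:45-11:30, 15:00-15:15, 19:15-21:30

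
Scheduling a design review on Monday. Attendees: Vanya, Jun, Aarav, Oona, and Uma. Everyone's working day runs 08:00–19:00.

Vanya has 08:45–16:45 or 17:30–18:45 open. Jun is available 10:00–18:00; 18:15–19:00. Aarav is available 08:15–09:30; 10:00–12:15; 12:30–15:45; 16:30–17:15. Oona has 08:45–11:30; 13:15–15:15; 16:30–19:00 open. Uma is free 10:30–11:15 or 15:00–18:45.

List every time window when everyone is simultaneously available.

10:30-11:15, 15:00-15:15, 16:30-16:45

Vanya ∩ Jun: 10:00-16:45, 17:30-18:00, 18:15-18:45.
Vanya ∩ Jun ∩ Aarav: 10:00-12:15, 12:30-15:45, 16:30-16:45.
Vanya ∩ Jun ∩ Aarav ∩ Oona: 10:00-11:30, 13:15-15:15, 16:30-16:45.
Vanya ∩ Jun ∩ Aarav ∩ Oona ∩ Uma: 10:30-11:15, 15:00-15:15, 16:30-16:45.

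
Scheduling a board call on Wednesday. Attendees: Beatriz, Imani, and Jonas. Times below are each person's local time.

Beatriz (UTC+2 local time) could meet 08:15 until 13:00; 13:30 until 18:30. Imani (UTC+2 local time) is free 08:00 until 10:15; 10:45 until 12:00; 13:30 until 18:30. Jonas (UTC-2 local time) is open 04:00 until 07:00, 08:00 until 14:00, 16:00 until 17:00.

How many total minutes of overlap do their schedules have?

Beatriz in UTC: 06:15-11:00, 11:30-16:30 (subtract 2h to convert from UTC+2).
Imani in UTC: 06:00-08:15, 08:45-10:00, 11:30-16:30 (subtract 2h to convert from UTC+2).
Jonas in UTC: 06:00-09:00, 10:00-16:00, 18:00-19:00 (add 2h to convert from UTC-2).
Beatriz ∩ Imani: 06:15-08:15, 08:45-10:00, 11:30-16:30.
Beatriz ∩ Imani ∩ Jonas: 06:15-08:15, 08:45-09:00, 11:30-16:00.
So the common availability across everyone is 06:15-08:15, 08:45-09:00, 11:30-16:00.
Summing the common windows: 120 + 15 + 270 = 405 minutes.

405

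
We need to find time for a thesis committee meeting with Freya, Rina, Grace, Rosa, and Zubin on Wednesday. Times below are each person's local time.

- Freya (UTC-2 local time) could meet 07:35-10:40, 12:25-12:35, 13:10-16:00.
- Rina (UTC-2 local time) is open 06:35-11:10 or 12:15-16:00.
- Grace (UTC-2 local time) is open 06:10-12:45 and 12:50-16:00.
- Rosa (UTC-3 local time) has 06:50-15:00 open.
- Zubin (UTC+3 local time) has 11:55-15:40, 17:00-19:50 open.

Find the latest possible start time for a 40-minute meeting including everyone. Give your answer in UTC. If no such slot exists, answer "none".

16:10

Freya in UTC: 09:35-12:40, 14:25-14:35, 15:10-18:00 (add 2h to convert from UTC-2).
Rina in UTC: 08:35-13:10, 14:15-18:00 (add 2h to convert from UTC-2).
Grace in UTC: 08:10-14:45, 14:50-18:00 (add 2h to convert from UTC-2).
Rosa in UTC: 09:50-18:00 (add 3h to convert from UTC-3).
Zubin in UTC: 08:55-12:40, 14:00-16:50 (subtract 3h to convert from UTC+3).
Freya ∩ Rina: 09:35-12:40, 14:25-14:35, 15:10-18:00.
Freya ∩ Rina ∩ Grace: 09:35-12:40, 14:25-14:35, 15:10-18:00.
Freya ∩ Rina ∩ Grace ∩ Rosa: 09:50-12:40, 14:25-14:35, 15:10-18:00.
Freya ∩ Rina ∩ Grace ∩ Rosa ∩ Zubin: 09:50-12:40, 14:25-14:35, 15:10-16:50.
The last common window of at least 40 minutes is 15:10-16:50; a 40-minute meeting can start as late as 16:10 and still end by 16:50.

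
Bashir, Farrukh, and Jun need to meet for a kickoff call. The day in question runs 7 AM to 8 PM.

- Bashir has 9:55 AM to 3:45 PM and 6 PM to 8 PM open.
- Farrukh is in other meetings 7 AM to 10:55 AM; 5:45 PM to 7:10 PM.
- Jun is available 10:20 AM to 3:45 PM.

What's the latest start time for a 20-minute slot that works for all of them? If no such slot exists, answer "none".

15:25

Bashir free: 09:55-15:45, 18:00-20:00.
Farrukh free: 10:55-17:45, 19:10-20:00 (invert busy blocks within the working day).
Jun free: 10:20-15:45.
Bashir ∩ Farrukh: 10:55-15:45, 19:10-20:00.
Bashir ∩ Farrukh ∩ Jun: 10:55-15:45.
The last common window of at least 20 minutes is 10:55-15:45; a 20-minute meeting can start as late as 15:25 and still end by 15:45.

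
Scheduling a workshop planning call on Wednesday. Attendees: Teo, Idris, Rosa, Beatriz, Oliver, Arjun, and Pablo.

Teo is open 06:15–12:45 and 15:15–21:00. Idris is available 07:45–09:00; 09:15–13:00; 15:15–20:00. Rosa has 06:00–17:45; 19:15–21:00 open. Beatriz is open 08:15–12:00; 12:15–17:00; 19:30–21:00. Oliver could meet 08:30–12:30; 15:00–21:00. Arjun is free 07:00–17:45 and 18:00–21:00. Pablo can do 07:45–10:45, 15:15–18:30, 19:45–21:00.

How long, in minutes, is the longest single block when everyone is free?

105

Teo ∩ Idris: 07:45-09:00, 09:15-12:45, 15:15-20:00.
Teo ∩ Idris ∩ Rosa: 07:45-09:00, 09:15-12:45, 15:15-17:45, 19:15-20:00.
Teo ∩ Idris ∩ Rosa ∩ Beatriz: 08:15-09:00, 09:15-12:00, 12:15-12:45, 15:15-17:00, 19:30-20:00.
Teo ∩ Idris ∩ Rosa ∩ Beatriz ∩ Oliver: 08:30-09:00, 09:15-12:00, 12:15-12:30, 15:15-17:00, 19:30-20:00.
Teo ∩ Idris ∩ Rosa ∩ Beatriz ∩ Oliver ∩ Arjun: 08:30-09:00, 09:15-12:00, 12:15-12:30, 15:15-17:00, 19:30-20:00.
Teo ∩ Idris ∩ Rosa ∩ Beatriz ∩ Oliver ∩ Arjun ∩ Pablo: 08:30-09:00, 09:15-10:45, 15:15-17:00, 19:45-20:00.
The longest is 15:15-17:00 at 105 minutes.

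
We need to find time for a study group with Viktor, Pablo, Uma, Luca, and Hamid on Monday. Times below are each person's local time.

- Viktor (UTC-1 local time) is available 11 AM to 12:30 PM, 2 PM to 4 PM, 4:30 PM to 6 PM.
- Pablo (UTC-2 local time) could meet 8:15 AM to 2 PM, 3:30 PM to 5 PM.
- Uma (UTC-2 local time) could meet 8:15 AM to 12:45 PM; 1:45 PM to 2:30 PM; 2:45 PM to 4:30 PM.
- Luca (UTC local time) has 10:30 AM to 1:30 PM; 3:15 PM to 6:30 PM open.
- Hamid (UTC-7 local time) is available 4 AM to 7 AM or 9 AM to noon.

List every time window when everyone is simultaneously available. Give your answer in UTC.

Viktor in UTC: 12:00-13:30, 15:00-17:00, 17:30-19:00 (add 1h to convert from UTC-1).
Pablo in UTC: 10:15-16:00, 17:30-19:00 (add 2h to convert from UTC-2).
Uma in UTC: 10:15-14:45, 15:45-16:30, 16:45-18:30 (add 2h to convert from UTC-2).
Luca in UTC: 10:30-13:30, 15:15-18:30.
Hamid in UTC: 11:00-14:00, 16:00-19:00 (add 7h to convert from UTC-7).
Viktor ∩ Pablo: 12:00-13:30, 15:00-16:00, 17:30-19:00.
Viktor ∩ Pablo ∩ Uma: 12:00-13:30, 15:45-16:00, 17:30-18:30.
Viktor ∩ Pablo ∩ Uma ∩ Luca: 12:00-13:30, 15:45-16:00, 17:30-18:30.
Viktor ∩ Pablo ∩ Uma ∩ Luca ∩ Hamid: 12:00-13:30, 17:30-18:30.
Those are the intersection windows.

12:00-13:30, 17:30-18:30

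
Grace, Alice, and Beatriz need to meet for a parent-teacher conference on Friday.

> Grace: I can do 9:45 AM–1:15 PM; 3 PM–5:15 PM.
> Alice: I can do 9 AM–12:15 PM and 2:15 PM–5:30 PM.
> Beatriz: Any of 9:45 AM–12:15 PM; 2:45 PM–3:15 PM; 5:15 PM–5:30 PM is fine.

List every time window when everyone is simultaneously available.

09:45-12:15, 15:00-15:15

Grace ∩ Alice: 09:45-12:15, 15:00-17:15.
Grace ∩ Alice ∩ Beatriz: 09:45-12:15, 15:00-15:15.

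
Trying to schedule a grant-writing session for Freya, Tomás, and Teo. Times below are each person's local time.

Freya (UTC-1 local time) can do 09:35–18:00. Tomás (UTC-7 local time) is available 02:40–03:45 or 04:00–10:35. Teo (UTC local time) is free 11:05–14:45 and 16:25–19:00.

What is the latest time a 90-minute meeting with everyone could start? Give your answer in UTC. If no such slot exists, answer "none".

13:15

Freya in UTC: 10:35-19:00 (add 1h to convert from UTC-1).
Tomás in UTC: 09:40-10:45, 11:00-17:35 (add 7h to convert from UTC-7).
Teo in UTC: 11:05-14:45, 16:25-19:00.
Freya ∩ Tomás: 10:35-10:45, 11:00-17:35.
Freya ∩ Tomás ∩ Teo: 11:05-14:45, 16:25-17:35.
So the common availability across everyone is 11:05-14:45, 16:25-17:35.
The last common window of at least 90 minutes is 11:05-14:45; a 90-minute meeting can start as late as 13:15 and still end by 14:45.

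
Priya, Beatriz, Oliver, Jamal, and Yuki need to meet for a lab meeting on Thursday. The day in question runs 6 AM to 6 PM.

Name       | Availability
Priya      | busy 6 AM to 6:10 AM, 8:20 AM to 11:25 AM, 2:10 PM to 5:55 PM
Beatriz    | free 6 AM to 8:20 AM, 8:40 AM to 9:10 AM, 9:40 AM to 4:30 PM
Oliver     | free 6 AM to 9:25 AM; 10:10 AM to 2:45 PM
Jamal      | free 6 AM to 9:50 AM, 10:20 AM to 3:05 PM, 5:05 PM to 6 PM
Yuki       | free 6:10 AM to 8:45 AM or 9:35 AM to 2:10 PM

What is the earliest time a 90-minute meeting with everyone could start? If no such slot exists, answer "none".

06:10

Priya free: 06:10-08:20, 11:25-14:10, 17:55-18:00 (invert busy blocks within the working day).
Beatriz free: 06:00-08:20, 08:40-09:10, 09:40-16:30.
Oliver free: 06:00-09:25, 10:10-14:45.
Jamal free: 06:00-09:50, 10:20-15:05, 17:05-18:00.
Yuki free: 06:10-08:45, 09:35-14:10.
Priya ∩ Beatriz: 06:10-08:20, 11:25-14:10.
Priya ∩ Beatriz ∩ Oliver: 06:10-08:20, 11:25-14:10.
Priya ∩ Beatriz ∩ Oliver ∩ Jamal: 06:10-08:20, 11:25-14:10.
Priya ∩ Beatriz ∩ Oliver ∩ Jamal ∩ Yuki: 06:10-08:20, 11:25-14:10.
The first common window of at least 90 minutes is 06:10-08:20, so the earliest start is 06:10.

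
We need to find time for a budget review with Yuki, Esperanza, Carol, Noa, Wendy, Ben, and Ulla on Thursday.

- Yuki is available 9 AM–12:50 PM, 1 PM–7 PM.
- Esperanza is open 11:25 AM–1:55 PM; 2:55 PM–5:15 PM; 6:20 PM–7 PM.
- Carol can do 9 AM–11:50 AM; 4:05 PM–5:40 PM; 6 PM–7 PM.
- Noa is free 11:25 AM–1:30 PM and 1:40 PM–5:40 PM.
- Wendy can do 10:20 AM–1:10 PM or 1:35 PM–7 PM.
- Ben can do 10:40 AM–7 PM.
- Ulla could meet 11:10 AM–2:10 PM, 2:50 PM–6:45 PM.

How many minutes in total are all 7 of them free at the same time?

Yuki ∩ Esperanza: 11:25-12:50, 13:00-13:55, 14:55-17:15, 18:20-19:00.
Yuki ∩ Esperanza ∩ Carol: 11:25-11:50, 16:05-17:15, 18:20-19:00.
Yuki ∩ Esperanza ∩ Carol ∩ Noa: 11:25-11:50, 16:05-17:15.
Yuki ∩ Esperanza ∩ Carol ∩ Noa ∩ Wendy: 11:25-11:50, 16:05-17:15.
Yuki ∩ Esperanza ∩ Carol ∩ Noa ∩ Wendy ∩ Ben: 11:25-11:50, 16:05-17:15.
Yuki ∩ Esperanza ∩ Carol ∩ Noa ∩ Wendy ∩ Ben ∩ Ulla: 11:25-11:50, 16:05-17:15.
Summing the common windows: 25 + 70 = 95 minutes.

95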